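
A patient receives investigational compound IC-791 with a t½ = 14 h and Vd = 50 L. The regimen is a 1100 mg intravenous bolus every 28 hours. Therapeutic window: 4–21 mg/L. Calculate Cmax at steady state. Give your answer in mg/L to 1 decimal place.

29.3 mg/L

τ = 28 h = 2 half-lives, so f = (1/2)^2 = 0.25.
Accumulation ratio R = 1/(1 − f) = 1/0.75 = 4/3.
Single-dose peak C₀ = D/Vd = 1100/50 = 22 mg/L.
Steady-state peak Cmax,ss = C₀·R = 22 × 4/3 ≈ 29.333 mg/L.
Peak 29.3 mg/L vs MTC 21 mg/L: exceeds toxic threshold.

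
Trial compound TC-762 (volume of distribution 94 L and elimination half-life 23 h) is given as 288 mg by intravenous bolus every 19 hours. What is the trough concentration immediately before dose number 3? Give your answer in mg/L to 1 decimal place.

2.7 mg/L

f = (1/2)^(τ/t½) = (1/2)^(19/23) ≈ 0.5641.
C₀ = D/Vd = 288/94 ≈ 3.064 mg/L.
Before the 3rd dose, 2 doses have been given. Superposition: Cmin = C₀·(f + f²).
≈ 3.064 × (0.5641 + 0.3182) ≈ 3.064 × 0.8823 ≈ 2.703 mg/L.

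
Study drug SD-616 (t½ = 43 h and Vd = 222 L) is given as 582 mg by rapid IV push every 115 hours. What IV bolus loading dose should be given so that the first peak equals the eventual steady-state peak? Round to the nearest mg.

f = (1/2)^(115/43) ≈ 0.156646; accumulation ratio R = 1/(1−f) ≈ 1.18574.
Loading dose to hit Cmax,ss on first dose: D_load = D_maint·R ≈ 582 × 1.18574 ≈ 690.10 mg.

690 mg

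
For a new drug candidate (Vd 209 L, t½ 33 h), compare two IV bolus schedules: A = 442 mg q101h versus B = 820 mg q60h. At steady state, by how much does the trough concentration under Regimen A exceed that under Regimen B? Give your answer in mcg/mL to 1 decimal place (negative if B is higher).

Regimen A: f = (1/2)^(101/33) ≈ 0.1199; Cmin,ss = (442/209)·f/(1−f) ≈ 0.288 mcg/mL.
Regimen B: f = (1/2)^(60/33) ≈ 0.2836; Cmin,ss = (820/209)·f/(1−f) ≈ 1.553 mcg/mL.
Difference ≈ 0.288 − 1.553 ≈ -1.265 mcg/mL.

-1.3 mcg/mL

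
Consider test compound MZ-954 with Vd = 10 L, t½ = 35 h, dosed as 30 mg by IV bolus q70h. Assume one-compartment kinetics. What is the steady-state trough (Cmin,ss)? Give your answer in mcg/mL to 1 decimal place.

1.0 mcg/mL

τ = 70 h = 2 half-lives, so f = (1/2)^2 = 0.25.
Accumulation ratio R = 1/(1 − f) = 1/0.75 = 4/3.
Single-dose peak C₀ = D/Vd = 30/10 = 3 mcg/mL.
Steady-state peak Cmax,ss = C₀·R = 3 × 4/3 ≈ 4.000 mcg/mL.
Steady-state trough Cmin,ss = Cmax,ss·f ≈ 4.000 × 0.25 ≈ 1.000 mcg/mL.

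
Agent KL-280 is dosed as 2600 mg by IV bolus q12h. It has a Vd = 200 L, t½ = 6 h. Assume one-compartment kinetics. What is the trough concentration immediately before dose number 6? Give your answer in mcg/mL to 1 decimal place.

4.3 mcg/mL

f = (1/2)^(τ/t½) = (1/2)^(12/6) ≈ 0.2500.
C₀ = D/Vd = 2600/200 ≈ 13.000 mcg/mL.
Before the 6th dose, 5 doses have been given. Superposition: Cmin = C₀·(f + f² + … + f^5).
≈ 13.000 × (0.2500 + 0.0625 + 0.0156 + 0.0039 + 0.0010) ≈ 13.000 × 0.3330 ≈ 4.329 mcg/mL.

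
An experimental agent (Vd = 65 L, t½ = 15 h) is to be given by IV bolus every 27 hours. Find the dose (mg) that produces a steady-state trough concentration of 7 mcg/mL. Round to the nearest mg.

τ/t½ = 27/15 ≈ 1.8, so f = (1/2)^(27/15) ≈ 0.287175.
Cmin,ss = (D/Vd)·f/(1−f), so D = Cmin,ss·Vd·(1−f)/f.
D = 7 × 65 × (1−f)/f ≈ 7 × 65 × 2.48220 ≈ 1129.40 mg.

1129 mg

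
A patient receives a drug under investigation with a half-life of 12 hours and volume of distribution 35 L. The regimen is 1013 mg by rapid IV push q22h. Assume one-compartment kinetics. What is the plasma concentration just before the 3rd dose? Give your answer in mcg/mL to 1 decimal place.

f = (1/2)^(τ/t½) = (1/2)^(22/12) ≈ 0.2806.
C₀ = D/Vd = 1013/35 ≈ 28.943 mcg/mL.
Before the 3rd dose, 2 doses have been given. Superposition: Cmin = C₀·(f + f²).
≈ 28.943 × (0.2806 + 0.0787) ≈ 28.943 × 0.3593 ≈ 10.399 mcg/mL.

10.4 mcg/mL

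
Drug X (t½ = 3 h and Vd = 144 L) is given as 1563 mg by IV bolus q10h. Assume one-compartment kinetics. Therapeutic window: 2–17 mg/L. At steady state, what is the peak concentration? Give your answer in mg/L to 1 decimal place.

12.0 mg/L

Over one 10-h interval, 10/3 ≈ 3.3333 half-lives elapse, leaving f ≈ 0.0992 of each dose.
Accumulation ratio R = 1/(1 − f) ≈ 1/0.9008 ≈ 1.1101.
Each bolus raises the concentration by D/Vd = 1563/144 ≈ 10.854 mg/L.
Cmax,ss = C₀/(1 − f) ≈ 10.854/0.9008 ≈ 12.049 mg/L.
Peak 12.0 mg/L vs MTC 17 mg/L: below toxic threshold.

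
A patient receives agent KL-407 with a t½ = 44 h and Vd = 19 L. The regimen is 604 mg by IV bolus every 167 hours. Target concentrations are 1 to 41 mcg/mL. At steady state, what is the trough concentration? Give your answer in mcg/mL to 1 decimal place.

2.5 mcg/mL

Over one 167-h interval, 167/44 ≈ 3.7955 half-lives elapse, leaving f ≈ 0.0720 of each dose.
Single-dose peak C₀ = D/Vd = 604/19 ≈ 31.789 mcg/mL.
Steady-state trough Cmin,ss = C₀·f/(1−f) ≈ 31.789 × 0.0720/0.9280 ≈ 2.466 mcg/mL.
Trough 2.5 mcg/mL vs MEC 1 mcg/mL: adequate.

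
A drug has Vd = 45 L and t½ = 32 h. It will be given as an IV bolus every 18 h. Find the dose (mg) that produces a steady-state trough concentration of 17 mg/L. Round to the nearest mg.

365 mg

τ/t½ = 18/32 ≈ 0.5625, so f = (1/2)^(18/32) ≈ 0.677128.
Cmin,ss = (D/Vd)·f/(1−f), so D = Cmin,ss·Vd·(1−f)/f.
D = 17 × 45 × (1−f)/f ≈ 17 × 45 × 0.47683 ≈ 364.77 mg.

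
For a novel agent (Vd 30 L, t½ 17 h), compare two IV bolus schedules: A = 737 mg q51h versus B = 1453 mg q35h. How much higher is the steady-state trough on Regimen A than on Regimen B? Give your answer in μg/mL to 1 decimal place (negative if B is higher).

Regimen A: f = (1/2)^(51/17) ≈ 0.1250; Cmin,ss = (737/30)·f/(1−f) ≈ 3.510 μg/mL.
Regimen B: f = (1/2)^(35/17) ≈ 0.2400; Cmin,ss = (1453/30)·f/(1−f) ≈ 15.295 μg/mL.
Difference ≈ 3.510 − 15.295 ≈ -11.785 μg/mL.

-11.8 μg/mL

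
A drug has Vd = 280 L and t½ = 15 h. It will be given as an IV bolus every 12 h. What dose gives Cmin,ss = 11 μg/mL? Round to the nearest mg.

2283 mg

τ/t½ = 12/15 ≈ 0.8, so f = (1/2)^(12/15) ≈ 0.574349.
Cmin,ss = (D/Vd)·f/(1−f), so D = Cmin,ss·Vd·(1−f)/f.
D = 11 × 280 × (1−f)/f ≈ 11 × 280 × 0.74110 ≈ 2282.59 mg.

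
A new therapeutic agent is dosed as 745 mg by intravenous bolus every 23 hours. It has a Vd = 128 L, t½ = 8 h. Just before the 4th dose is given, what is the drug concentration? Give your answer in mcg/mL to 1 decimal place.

0.9 mcg/mL

f = (1/2)^(τ/t½) = (1/2)^(23/8) ≈ 0.1363.
C₀ = D/Vd = 745/128 ≈ 5.820 mcg/mL.
Before the 4th dose, 3 doses have been given. Superposition: Cmin = C₀·(f + f² + … + f^3).
≈ 5.820 × (0.1363 + 0.0186 + 0.0025) ≈ 5.820 × 0.1574 ≈ 0.916 mcg/mL.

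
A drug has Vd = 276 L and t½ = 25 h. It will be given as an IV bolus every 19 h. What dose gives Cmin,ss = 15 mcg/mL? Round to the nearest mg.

2871 mg

τ/t½ = 19/25 ≈ 0.76, so f = (1/2)^(19/25) ≈ 0.590496.
Cmin,ss = (D/Vd)·f/(1−f), so D = Cmin,ss·Vd·(1−f)/f.
D = 15 × 276 × (1−f)/f ≈ 15 × 276 × 0.69349 ≈ 2871.05 mg.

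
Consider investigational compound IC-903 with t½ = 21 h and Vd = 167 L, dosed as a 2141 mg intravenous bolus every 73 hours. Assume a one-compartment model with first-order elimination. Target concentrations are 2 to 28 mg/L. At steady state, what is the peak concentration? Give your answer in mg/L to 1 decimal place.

14.1 mg/L

Over one 73-h interval, 73/21 ≈ 3.4762 half-lives elapse, leaving f ≈ 0.0899 of each dose.
Accumulation ratio R = 1/(1 − f) ≈ 1/0.9101 ≈ 1.0988.
Each bolus raises the concentration by D/Vd = 2141/167 ≈ 12.820 mg/L.
Cmax,ss = C₀/(1 − f) ≈ 12.820/0.9101 ≈ 14.086 mg/L.
Peak 14.1 mg/L vs MTC 28 mg/L: below toxic threshold.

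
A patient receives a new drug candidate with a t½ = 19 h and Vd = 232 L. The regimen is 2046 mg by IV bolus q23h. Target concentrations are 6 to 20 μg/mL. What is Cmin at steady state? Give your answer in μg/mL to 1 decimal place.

6.7 μg/mL

k = ln2/t½ = ln2/19 ≈ 0.036481 h⁻¹; fraction remaining f = e^(−kτ) = e^(−0.036481×23) ≈ 0.4321.
Each bolus raises the concentration by D/Vd = 2046/232 ≈ 8.819 μg/mL.
Steady-state trough Cmin,ss = C₀·f/(1−f) ≈ 8.819 × 0.4321/0.5679 ≈ 6.710 μg/mL.
Trough 6.7 μg/mL vs MEC 6 μg/mL: adequate.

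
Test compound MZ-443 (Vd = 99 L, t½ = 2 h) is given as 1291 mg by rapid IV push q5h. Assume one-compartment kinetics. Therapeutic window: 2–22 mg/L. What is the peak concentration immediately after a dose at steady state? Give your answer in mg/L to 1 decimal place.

15.8 mg/L

Over one 5-h interval, 5/2 ≈ 2.5 half-lives elapse, leaving f ≈ 0.1768 of each dose.
At steady state, accumulation factor R = 1/(1 − e^(−kτ)) ≈ 1.2148.
Single-dose peak C₀ = D/Vd = 1291/99 ≈ 13.040 mg/L.
Steady-state peak Cmax,ss = C₀·R ≈ 13.040 × 1.2148 ≈ 15.841 mg/L.
Peak 15.8 mg/L vs MTC 22 mg/L: below toxic threshold.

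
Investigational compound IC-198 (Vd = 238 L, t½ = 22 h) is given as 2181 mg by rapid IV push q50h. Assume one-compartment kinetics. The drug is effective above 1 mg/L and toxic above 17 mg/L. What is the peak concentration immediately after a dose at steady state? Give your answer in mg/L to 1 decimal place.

11.6 mg/L

Over one 50-h interval, 50/22 ≈ 2.2727 half-lives elapse, leaving f ≈ 0.2069 of each dose.
Accumulation ratio R = 1/(1 − f) ≈ 1/0.7931 ≈ 1.2609.
Each bolus raises the concentration by D/Vd = 2181/238 ≈ 9.164 mg/L.
Steady-state peak Cmax,ss = C₀·R ≈ 9.164 × 1.2609 ≈ 11.555 mg/L.
Peak 11.6 mg/L vs MTC 17 mg/L: below toxic threshold.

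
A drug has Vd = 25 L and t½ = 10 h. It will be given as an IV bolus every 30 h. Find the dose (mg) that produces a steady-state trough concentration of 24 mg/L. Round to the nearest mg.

4200 mg

τ/t½ = 30/10 ≈ 3, so f = (1/2)^(30/10) ≈ 0.125000.
Cmin,ss = (D/Vd)·f/(1−f), so D = Cmin,ss·Vd·(1−f)/f.
D = 24 × 25 × (1−f)/f ≈ 24 × 25 × 7.00000 ≈ 4200.00 mg.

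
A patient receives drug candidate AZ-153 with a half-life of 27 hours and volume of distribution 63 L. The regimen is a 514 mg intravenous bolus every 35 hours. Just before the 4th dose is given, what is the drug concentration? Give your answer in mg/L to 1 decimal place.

5.2 mg/L

f = (1/2)^(τ/t½) = (1/2)^(35/27) ≈ 0.4072.
C₀ = D/Vd = 514/63 ≈ 8.159 mg/L.
Before the 4th dose, 3 doses have been given. Superposition: Cmin = C₀·(f + f² + … + f^3).
≈ 8.159 × (0.4072 + 0.1658 + 0.0675) ≈ 8.159 × 0.6405 ≈ 5.226 mg/L.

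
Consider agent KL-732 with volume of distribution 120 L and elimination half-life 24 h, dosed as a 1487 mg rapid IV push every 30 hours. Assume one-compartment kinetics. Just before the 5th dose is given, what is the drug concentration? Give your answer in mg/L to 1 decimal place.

f = (1/2)^(τ/t½) = (1/2)^(30/24) ≈ 0.4204.
C₀ = D/Vd = 1487/120 ≈ 12.392 mg/L.
Before the 5th dose, 4 doses have been given. Superposition: Cmin = C₀·(f + f² + … + f^4).
≈ 12.392 × (0.4204 + 0.1767 + 0.0743 + 0.0312) ≈ 12.392 × 0.7026 ≈ 8.707 mg/L.

8.7 mg/L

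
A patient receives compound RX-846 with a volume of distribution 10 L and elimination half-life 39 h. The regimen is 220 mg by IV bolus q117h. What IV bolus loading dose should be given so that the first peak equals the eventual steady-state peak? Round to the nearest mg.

251 mg

f = (1/2)^(117/39) ≈ 0.125000; accumulation ratio R = 1/(1−f) ≈ 1.14286.
Loading dose to hit Cmax,ss on first dose: D_load = D_maint·R ≈ 220 × 1.14286 ≈ 251.43 mg.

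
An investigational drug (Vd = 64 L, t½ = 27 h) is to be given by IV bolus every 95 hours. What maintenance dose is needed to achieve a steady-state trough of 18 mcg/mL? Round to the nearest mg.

τ/t½ = 95/27 ≈ 3.5185, so f = (1/2)^(95/27) ≈ 0.087261.
Cmin,ss = (D/Vd)·f/(1−f), so D = Cmin,ss·Vd·(1−f)/f.
D = 18 × 64 × (1−f)/f ≈ 18 × 64 × 10.45987 ≈ 12049.77 mg.

12050 mg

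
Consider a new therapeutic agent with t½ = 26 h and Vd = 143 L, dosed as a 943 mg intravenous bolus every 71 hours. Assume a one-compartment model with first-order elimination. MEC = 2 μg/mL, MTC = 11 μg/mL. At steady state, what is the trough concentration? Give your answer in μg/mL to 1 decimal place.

τ/t½ = 71/26 ≈ 2.7308, so fraction remaining f = (1/2)^(71/26) ≈ 0.1506.
Single-dose peak C₀ = D/Vd = 943/143 ≈ 6.594 μg/mL.
Steady-state trough Cmin,ss = C₀·f/(1−f) ≈ 6.594 × 0.1506/0.8494 ≈ 1.169 μg/mL.
Trough 1.2 μg/mL vs MEC 2 μg/mL: subtherapeutic.

1.2 μg/mL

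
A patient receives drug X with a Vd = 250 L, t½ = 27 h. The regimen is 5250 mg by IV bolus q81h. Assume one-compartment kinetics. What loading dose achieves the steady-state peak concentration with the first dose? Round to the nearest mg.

f = (1/2)^(81/27) ≈ 0.125000; accumulation ratio R = 1/(1−f) ≈ 1.14286.
Loading dose to hit Cmax,ss on first dose: D_load = D_maint·R ≈ 5250 × 1.14286 ≈ 6000.02 mg.

6000 mg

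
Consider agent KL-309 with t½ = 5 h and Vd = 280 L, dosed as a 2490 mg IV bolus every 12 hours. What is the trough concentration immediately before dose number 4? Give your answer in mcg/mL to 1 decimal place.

f = (1/2)^(τ/t½) = (1/2)^(12/5) ≈ 0.1895.
C₀ = D/Vd = 2490/280 ≈ 8.893 mcg/mL.
Before the 4th dose, 3 doses have been given. Superposition: Cmin = C₀·(f + f² + … + f^3).
≈ 8.893 × (0.1895 + 0.0359 + 0.0068) ≈ 8.893 × 0.2322 ≈ 2.065 mcg/mL.

2.1 mcg/mL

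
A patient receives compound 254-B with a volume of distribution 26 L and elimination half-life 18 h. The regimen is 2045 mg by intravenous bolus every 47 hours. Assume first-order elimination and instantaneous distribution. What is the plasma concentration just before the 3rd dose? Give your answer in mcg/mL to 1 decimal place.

f = (1/2)^(τ/t½) = (1/2)^(47/18) ≈ 0.1637.
C₀ = D/Vd = 2045/26 ≈ 78.654 mcg/mL.
Before the 3rd dose, 2 doses have been given. Superposition: Cmin = C₀·(f + f²).
≈ 78.654 × (0.1637 + 0.0268) ≈ 78.654 × 0.1905 ≈ 14.984 mcg/mL.

15.0 mcg/mL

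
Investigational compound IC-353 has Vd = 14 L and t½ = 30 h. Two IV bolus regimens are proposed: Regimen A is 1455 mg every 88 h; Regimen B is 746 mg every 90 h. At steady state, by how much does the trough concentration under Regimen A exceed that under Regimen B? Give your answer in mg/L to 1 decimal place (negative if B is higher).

8.0 mg/L

Regimen A: f = (1/2)^(88/30) ≈ 0.1309; Cmin,ss = (1455/14)·f/(1−f) ≈ 15.653 mg/L.
Regimen B: f = (1/2)^(90/30) ≈ 0.1250; Cmin,ss = (746/14)·f/(1−f) ≈ 7.612 mg/L.
Difference ≈ 15.653 − 7.612 ≈ 8.041 mg/L.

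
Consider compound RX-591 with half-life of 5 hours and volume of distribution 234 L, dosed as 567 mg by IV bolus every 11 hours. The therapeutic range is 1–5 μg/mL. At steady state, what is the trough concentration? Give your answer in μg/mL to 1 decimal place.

0.7 μg/mL

Over one 11-h interval, 11/5 ≈ 2.2 half-lives elapse, leaving f ≈ 0.2176 of each dose.
Accumulation ratio R = 1/(1 − f) ≈ 1/0.7824 ≈ 1.2781.
Each bolus raises the concentration by D/Vd = 567/234 ≈ 2.423 μg/mL.
Cmax,ss = C₀/(1 − f) ≈ 2.423/0.7824 ≈ 3.097 μg/mL.
Steady-state trough Cmin,ss = Cmax,ss·f ≈ 3.097 × 0.2176 ≈ 0.674 μg/mL.
Trough 0.7 μg/mL vs MEC 1 μg/mL: subtherapeutic.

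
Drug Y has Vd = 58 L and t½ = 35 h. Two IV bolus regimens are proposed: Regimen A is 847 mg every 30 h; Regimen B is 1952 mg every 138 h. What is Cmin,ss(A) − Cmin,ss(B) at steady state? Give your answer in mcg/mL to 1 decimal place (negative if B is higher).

15.7 mcg/mL

Regimen A: f = (1/2)^(30/35) ≈ 0.5520; Cmin,ss = (847/58)·f/(1−f) ≈ 17.994 mcg/mL.
Regimen B: f = (1/2)^(138/35) ≈ 0.0650; Cmin,ss = (1952/58)·f/(1−f) ≈ 2.340 mcg/mL.
Difference ≈ 17.994 − 2.340 ≈ 15.654 mcg/mL.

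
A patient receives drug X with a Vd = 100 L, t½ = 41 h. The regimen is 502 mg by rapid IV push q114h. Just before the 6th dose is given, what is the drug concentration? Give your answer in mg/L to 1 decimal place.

0.9 mg/L

f = (1/2)^(τ/t½) = (1/2)^(114/41) ≈ 0.1455.
C₀ = D/Vd = 502/100 ≈ 5.020 mg/L.
Before the 6th dose, 5 doses have been given. Superposition: Cmin = C₀·(f + f² + … + f^5).
≈ 5.020 × (0.1455 + 0.0212 + 0.0031 + 0.0004 + 0.0001) ≈ 5.020 × 0.1703 ≈ 0.855 mg/L.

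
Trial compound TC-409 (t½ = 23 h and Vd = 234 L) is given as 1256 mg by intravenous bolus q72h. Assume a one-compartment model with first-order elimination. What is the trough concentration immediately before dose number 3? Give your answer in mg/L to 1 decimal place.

f = (1/2)^(τ/t½) = (1/2)^(72/23) ≈ 0.1142.
C₀ = D/Vd = 1256/234 ≈ 5.368 mg/L.
Before the 3rd dose, 2 doses have been given. Superposition: Cmin = C₀·(f + f²).
≈ 5.368 × (0.1142 + 0.0130) ≈ 5.368 × 0.1272 ≈ 0.683 mg/L.

0.7 mg/L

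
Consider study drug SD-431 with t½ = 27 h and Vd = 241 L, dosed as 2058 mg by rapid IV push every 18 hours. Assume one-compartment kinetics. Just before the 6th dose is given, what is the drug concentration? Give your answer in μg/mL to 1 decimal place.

f = (1/2)^(τ/t½) = (1/2)^(18/27) ≈ 0.6300.
C₀ = D/Vd = 2058/241 ≈ 8.539 μg/mL.
Before the 6th dose, 5 doses have been given. Superposition: Cmin = C₀·(f + f² + … + f^5).
≈ 8.539 × (0.6300 + 0.3969 + 0.2500 + 0.1575 + 0.0992) ≈ 8.539 × 1.5336 ≈ 13.095 μg/mL.

13.1 μg/mL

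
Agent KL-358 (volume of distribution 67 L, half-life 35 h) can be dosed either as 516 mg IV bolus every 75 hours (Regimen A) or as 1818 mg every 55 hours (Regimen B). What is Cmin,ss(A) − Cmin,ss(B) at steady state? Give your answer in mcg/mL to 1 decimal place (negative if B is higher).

-11.5 mcg/mL

Regimen A: f = (1/2)^(75/35) ≈ 0.2264; Cmin,ss = (516/67)·f/(1−f) ≈ 2.254 mcg/mL.
Regimen B: f = (1/2)^(55/35) ≈ 0.3365; Cmin,ss = (1818/67)·f/(1−f) ≈ 13.761 mcg/mL.
Difference ≈ 2.254 − 13.761 ≈ -11.507 mcg/mL.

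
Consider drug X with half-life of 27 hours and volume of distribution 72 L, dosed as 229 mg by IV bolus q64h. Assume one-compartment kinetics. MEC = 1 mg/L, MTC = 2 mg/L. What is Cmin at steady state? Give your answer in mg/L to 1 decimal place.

k = ln2/t½ = ln2/27 ≈ 0.025672 h⁻¹; fraction remaining f = e^(−kτ) = e^(−0.025672×64) ≈ 0.1934.
Single-dose peak C₀ = D/Vd = 229/72 ≈ 3.181 mg/L.
Steady-state trough Cmin,ss = C₀·f/(1−f) ≈ 3.181 × 0.1934/0.8066 ≈ 0.763 mg/L.
Trough 0.8 mg/L vs MEC 1 mg/L: subtherapeutic.

0.8 mg/L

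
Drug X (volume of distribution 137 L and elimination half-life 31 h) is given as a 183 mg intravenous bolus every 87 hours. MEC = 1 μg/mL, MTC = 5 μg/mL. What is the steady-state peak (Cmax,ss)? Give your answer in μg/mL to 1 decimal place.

τ/t½ = 87/31 ≈ 2.8065, so fraction remaining f = (1/2)^(87/31) ≈ 0.1429.
Accumulation ratio R = 1/(1 − f) ≈ 1/0.8571 ≈ 1.1667.
Single-dose peak C₀ = D/Vd = 183/137 ≈ 1.336 μg/mL.
Cmax,ss = C₀/(1 − f) ≈ 1.336/0.8571 ≈ 1.559 μg/mL.
Peak 1.6 μg/mL vs MTC 5 μg/mL: below toxic threshold.

1.6 μg/mL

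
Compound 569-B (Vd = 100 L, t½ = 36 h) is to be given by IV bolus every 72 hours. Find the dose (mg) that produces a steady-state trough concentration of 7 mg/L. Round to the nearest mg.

2100 mg

τ/t½ = 72/36 ≈ 2, so f = (1/2)^(72/36) ≈ 0.250000.
Cmin,ss = (D/Vd)·f/(1−f), so D = Cmin,ss·Vd·(1−f)/f.
D = 7 × 100 × (1−f)/f ≈ 7 × 100 × 3.00000 ≈ 2100.00 mg.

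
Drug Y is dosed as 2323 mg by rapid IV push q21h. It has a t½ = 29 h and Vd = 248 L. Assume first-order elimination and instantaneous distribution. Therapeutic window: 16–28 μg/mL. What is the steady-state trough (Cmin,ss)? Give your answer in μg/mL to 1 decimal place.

14.4 μg/mL

τ/t½ = 21/29 ≈ 0.72414, so fraction remaining f = (1/2)^(21/29) ≈ 0.6054.
Single-dose peak C₀ = D/Vd = 2323/248 ≈ 9.367 μg/mL.
Steady-state trough Cmin,ss = C₀·f/(1−f) ≈ 9.367 × 0.6054/0.3946 ≈ 14.371 μg/mL.
Trough 14.4 μg/mL vs MEC 16 μg/mL: subtherapeutic.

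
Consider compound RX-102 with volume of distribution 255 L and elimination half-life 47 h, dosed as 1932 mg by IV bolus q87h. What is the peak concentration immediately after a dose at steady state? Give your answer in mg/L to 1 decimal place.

Over one 87-h interval, 87/47 ≈ 1.8511 half-lives elapse, leaving f ≈ 0.2772 of each dose.
At steady state, accumulation factor R = 1/(1 − e^(−kτ)) ≈ 1.3835.
Each bolus raises the concentration by D/Vd = 1932/255 ≈ 7.576 mg/L.
Steady-state peak Cmax,ss = C₀·R ≈ 7.576 × 1.3835 ≈ 10.481 mg/L.

10.5 mg/L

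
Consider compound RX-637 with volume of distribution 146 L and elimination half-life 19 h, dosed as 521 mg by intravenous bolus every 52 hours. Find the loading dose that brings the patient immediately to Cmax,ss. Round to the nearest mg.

613 mg

f = (1/2)^(52/19) ≈ 0.150013; accumulation ratio R = 1/(1−f) ≈ 1.17649.
Loading dose to hit Cmax,ss on first dose: D_load = D_maint·R ≈ 521 × 1.17649 ≈ 612.95 mg.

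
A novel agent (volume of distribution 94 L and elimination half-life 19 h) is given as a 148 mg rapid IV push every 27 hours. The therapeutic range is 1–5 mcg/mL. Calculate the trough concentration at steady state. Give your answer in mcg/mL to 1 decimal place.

0.9 mcg/mL

τ/t½ = 27/19 ≈ 1.4211, so fraction remaining f = (1/2)^(27/19) ≈ 0.3734.
Each bolus raises the concentration by D/Vd = 148/94 ≈ 1.574 mcg/mL.
Steady-state trough Cmin,ss = C₀·f/(1−f) ≈ 1.574 × 0.3734/0.6266 ≈ 0.938 mcg/mL.
Trough 0.9 mcg/mL vs MEC 1 mcg/mL: subtherapeutic.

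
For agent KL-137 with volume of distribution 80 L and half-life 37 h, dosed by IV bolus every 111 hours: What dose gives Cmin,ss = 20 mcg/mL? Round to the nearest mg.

τ/t½ = 111/37 ≈ 3, so f = (1/2)^(111/37) ≈ 0.125000.
Cmin,ss = (D/Vd)·f/(1−f), so D = Cmin,ss·Vd·(1−f)/f.
D = 20 × 80 × (1−f)/f ≈ 20 × 80 × 7.00000 ≈ 11200.00 mg.

11200 mg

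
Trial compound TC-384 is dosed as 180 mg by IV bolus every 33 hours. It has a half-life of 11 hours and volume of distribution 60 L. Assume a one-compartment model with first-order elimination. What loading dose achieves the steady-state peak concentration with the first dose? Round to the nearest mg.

206 mg

f = (1/2)^(33/11) ≈ 0.125000; accumulation ratio R = 1/(1−f) ≈ 1.14286.
Loading dose to hit Cmax,ss on first dose: D_load = D_maint·R ≈ 180 × 1.14286 ≈ 205.71 mg.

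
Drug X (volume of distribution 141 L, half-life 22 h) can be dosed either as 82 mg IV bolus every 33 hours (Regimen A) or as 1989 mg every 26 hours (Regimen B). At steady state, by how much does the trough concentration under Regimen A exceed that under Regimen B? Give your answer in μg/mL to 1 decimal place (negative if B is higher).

-10.8 μg/mL

Regimen A: f = (1/2)^(33/22) ≈ 0.3536; Cmin,ss = (82/141)·f/(1−f) ≈ 0.318 μg/mL.
Regimen B: f = (1/2)^(26/22) ≈ 0.4408; Cmin,ss = (1989/141)·f/(1−f) ≈ 11.120 μg/mL.
Difference ≈ 0.318 − 11.120 ≈ -10.802 μg/mL.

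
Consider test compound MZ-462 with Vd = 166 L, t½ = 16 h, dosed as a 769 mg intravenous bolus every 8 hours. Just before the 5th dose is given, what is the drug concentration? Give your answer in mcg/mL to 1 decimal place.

f = (1/2)^(τ/t½) = (1/2)^(8/16) ≈ 0.7071.
C₀ = D/Vd = 769/166 ≈ 4.633 mcg/mL.
Before the 5th dose, 4 doses have been given. Superposition: Cmin = C₀·(f + f² + … + f^4).
≈ 4.633 × (0.7071 + 0.5000 + 0.3535 + 0.2500) ≈ 4.633 × 1.8106 ≈ 8.389 mcg/mL.

8.4 mcg/mL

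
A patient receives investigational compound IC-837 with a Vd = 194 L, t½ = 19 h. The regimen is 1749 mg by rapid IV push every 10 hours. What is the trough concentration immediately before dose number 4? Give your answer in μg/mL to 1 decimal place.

f = (1/2)^(τ/t½) = (1/2)^(10/19) ≈ 0.6943.
C₀ = D/Vd = 1749/194 ≈ 9.015 μg/mL.
Before the 4th dose, 3 doses have been given. Superposition: Cmin = C₀·(f + f² + … + f^3).
≈ 9.015 × (0.6943 + 0.4821 + 0.3347) ≈ 9.015 × 1.5111 ≈ 13.623 μg/mL.

13.6 μg/mL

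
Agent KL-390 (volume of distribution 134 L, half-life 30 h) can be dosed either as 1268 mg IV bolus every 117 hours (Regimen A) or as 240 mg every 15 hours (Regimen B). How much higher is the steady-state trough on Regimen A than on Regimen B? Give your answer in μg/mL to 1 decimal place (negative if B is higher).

-3.6 μg/mL

Regimen A: f = (1/2)^(117/30) ≈ 0.0670; Cmin,ss = (1268/134)·f/(1−f) ≈ 0.680 μg/mL.
Regimen B: f = (1/2)^(15/30) ≈ 0.7071; Cmin,ss = (240/134)·f/(1−f) ≈ 4.324 μg/mL.
Difference ≈ 0.680 − 4.324 ≈ -3.644 μg/mL.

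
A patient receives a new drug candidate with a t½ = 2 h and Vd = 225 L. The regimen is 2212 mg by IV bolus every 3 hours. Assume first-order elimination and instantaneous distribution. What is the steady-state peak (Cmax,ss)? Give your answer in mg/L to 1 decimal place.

15.2 mg/L

τ/t½ = 3/2 ≈ 1.5, so fraction remaining f = (1/2)^(3/2) ≈ 0.3536.
At steady state, accumulation factor R = 1/(1 − e^(−kτ)) ≈ 1.5470.
Each bolus raises the concentration by D/Vd = 2212/225 ≈ 9.831 mg/L.
Steady-state peak Cmax,ss = C₀·R ≈ 9.831 × 1.5470 ≈ 15.209 mg/L.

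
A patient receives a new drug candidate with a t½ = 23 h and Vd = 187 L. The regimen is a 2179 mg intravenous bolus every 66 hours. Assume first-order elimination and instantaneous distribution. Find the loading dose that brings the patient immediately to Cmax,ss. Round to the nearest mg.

f = (1/2)^(66/23) ≈ 0.136828; accumulation ratio R = 1/(1−f) ≈ 1.15852.
Loading dose to hit Cmax,ss on first dose: D_load = D_maint·R ≈ 2179 × 1.15852 ≈ 2524.42 mg.

2524 mg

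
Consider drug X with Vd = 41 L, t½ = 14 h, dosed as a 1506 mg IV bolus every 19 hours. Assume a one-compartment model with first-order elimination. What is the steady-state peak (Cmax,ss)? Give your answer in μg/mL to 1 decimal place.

Over one 19-h interval, 19/14 ≈ 1.3571 half-lives elapse, leaving f ≈ 0.3904 of each dose.
At steady state, accumulation factor R = 1/(1 − e^(−kτ)) ≈ 1.6404.
Single-dose peak C₀ = D/Vd = 1506/41 ≈ 36.732 μg/mL.
Cmax,ss = C₀/(1 − f) ≈ 36.732/0.6096 ≈ 60.256 μg/mL.

60.3 μg/mL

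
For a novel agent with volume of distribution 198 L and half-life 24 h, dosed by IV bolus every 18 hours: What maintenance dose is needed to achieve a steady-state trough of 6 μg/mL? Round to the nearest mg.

810 mg

τ/t½ = 18/24 ≈ 0.75, so f = (1/2)^(18/24) ≈ 0.594604.
Cmin,ss = (D/Vd)·f/(1−f), so D = Cmin,ss·Vd·(1−f)/f.
D = 6 × 198 × (1−f)/f ≈ 6 × 198 × 0.68179 ≈ 809.97 mg.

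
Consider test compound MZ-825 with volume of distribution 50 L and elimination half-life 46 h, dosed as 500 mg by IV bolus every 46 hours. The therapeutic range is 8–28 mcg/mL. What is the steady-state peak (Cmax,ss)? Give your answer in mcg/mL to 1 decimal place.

20.0 mcg/mL

τ = 46 h = 1 half-life, so f = (1/2)^1 = 0.5.
At steady state, R = 1/(1 − 0.5) = 2/1.
Single-dose peak C₀ = D/Vd = 500/50 = 10 mcg/mL.
Steady-state peak Cmax,ss = C₀·R = 10 × 2/1 ≈ 20.000 mcg/mL.
Peak 20.0 mcg/mL vs MTC 28 mcg/mL: below toxic threshold.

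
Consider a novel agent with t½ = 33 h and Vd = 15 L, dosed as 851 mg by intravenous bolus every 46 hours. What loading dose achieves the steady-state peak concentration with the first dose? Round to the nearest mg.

f = (1/2)^(46/33) ≈ 0.380524; accumulation ratio R = 1/(1−f) ≈ 1.61427.
Loading dose to hit Cmax,ss on first dose: D_load = D_maint·R ≈ 851 × 1.61427 ≈ 1373.74 mg.

1374 mg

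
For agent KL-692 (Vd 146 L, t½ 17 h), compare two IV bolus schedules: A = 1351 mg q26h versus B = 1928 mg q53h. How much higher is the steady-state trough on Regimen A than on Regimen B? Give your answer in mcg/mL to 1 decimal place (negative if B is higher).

3.2 mcg/mL

Regimen A: f = (1/2)^(26/17) ≈ 0.3464; Cmin,ss = (1351/146)·f/(1−f) ≈ 4.904 mcg/mL.
Regimen B: f = (1/2)^(53/17) ≈ 0.1152; Cmin,ss = (1928/146)·f/(1−f) ≈ 1.719 mcg/mL.
Difference ≈ 4.904 − 1.719 ≈ 3.185 mcg/mL.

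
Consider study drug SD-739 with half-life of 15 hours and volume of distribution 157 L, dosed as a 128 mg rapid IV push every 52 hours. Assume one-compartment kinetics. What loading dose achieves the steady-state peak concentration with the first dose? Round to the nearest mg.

141 mg

f = (1/2)^(52/15) ≈ 0.090454; accumulation ratio R = 1/(1−f) ≈ 1.09945.
Loading dose to hit Cmax,ss on first dose: D_load = D_maint·R ≈ 128 × 1.09945 ≈ 140.73 mg.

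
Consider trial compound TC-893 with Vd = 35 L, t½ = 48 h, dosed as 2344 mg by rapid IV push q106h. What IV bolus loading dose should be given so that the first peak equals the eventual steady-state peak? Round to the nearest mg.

2991 mg

f = (1/2)^(106/48) ≈ 0.216384; accumulation ratio R = 1/(1−f) ≈ 1.27614.
Loading dose to hit Cmax,ss on first dose: D_load = D_maint·R ≈ 2344 × 1.27614 ≈ 2991.27 mg.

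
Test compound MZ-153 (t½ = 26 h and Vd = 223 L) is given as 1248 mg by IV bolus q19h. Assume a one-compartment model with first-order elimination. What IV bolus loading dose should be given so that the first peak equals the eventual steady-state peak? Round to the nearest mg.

3140 mg

f = (1/2)^(19/26) ≈ 0.602583; accumulation ratio R = 1/(1−f) ≈ 2.51625.
Loading dose to hit Cmax,ss on first dose: D_load = D_maint·R ≈ 1248 × 2.51625 ≈ 3140.28 mg.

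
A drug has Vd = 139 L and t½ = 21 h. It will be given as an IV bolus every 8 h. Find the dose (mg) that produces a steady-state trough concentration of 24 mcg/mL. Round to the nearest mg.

1008 mg

τ/t½ = 8/21 ≈ 0.38095, so f = (1/2)^(8/21) ≈ 0.767930.
Cmin,ss = (D/Vd)·f/(1−f), so D = Cmin,ss·Vd·(1−f)/f.
D = 24 × 139 × (1−f)/f ≈ 24 × 139 × 0.30220 ≈ 1008.14 mg.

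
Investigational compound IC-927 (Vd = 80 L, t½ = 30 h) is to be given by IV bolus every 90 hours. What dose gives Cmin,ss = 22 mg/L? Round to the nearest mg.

τ/t½ = 90/30 ≈ 3, so f = (1/2)^(90/30) ≈ 0.125000.
Cmin,ss = (D/Vd)·f/(1−f), so D = Cmin,ss·Vd·(1−f)/f.
D = 22 × 80 × (1−f)/f ≈ 22 × 80 × 7.00000 ≈ 12320.00 mg.

12320 mg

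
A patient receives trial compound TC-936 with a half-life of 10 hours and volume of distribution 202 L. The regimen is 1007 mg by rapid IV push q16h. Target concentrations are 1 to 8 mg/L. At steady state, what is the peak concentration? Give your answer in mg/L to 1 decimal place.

τ/t½ = 16/10 ≈ 1.6, so fraction remaining f = (1/2)^(16/10) ≈ 0.3299.
At steady state, accumulation factor R = 1/(1 − e^(−kτ)) ≈ 1.4923.
Each bolus raises the concentration by D/Vd = 1007/202 ≈ 4.985 mg/L.
Steady-state peak Cmax,ss = C₀·R ≈ 4.985 × 1.4923 ≈ 7.439 mg/L.
Peak 7.4 mg/L vs MTC 8 mg/L: below toxic threshold.

7.4 mg/L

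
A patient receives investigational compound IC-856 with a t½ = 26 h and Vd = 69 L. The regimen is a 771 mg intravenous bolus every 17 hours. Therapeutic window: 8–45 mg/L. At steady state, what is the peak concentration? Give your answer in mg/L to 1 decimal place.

k = ln2/t½ = ln2/26 ≈ 0.026660 h⁻¹; fraction remaining f = e^(−kτ) = e^(−0.026660×17) ≈ 0.6356.
At steady state, accumulation factor R = 1/(1 − e^(−kτ)) ≈ 2.7442.
Each bolus raises the concentration by D/Vd = 771/69 ≈ 11.174 mg/L.
Cmax,ss = C₀/(1 − f) ≈ 11.174/0.3644 ≈ 30.664 mg/L.
Peak 30.7 mg/L vs MTC 45 mg/L: below toxic threshold.

30.7 mg/L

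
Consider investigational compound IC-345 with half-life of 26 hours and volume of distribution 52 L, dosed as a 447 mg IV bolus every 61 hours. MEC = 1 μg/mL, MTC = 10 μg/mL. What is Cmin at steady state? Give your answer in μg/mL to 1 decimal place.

τ/t½ = 61/26 ≈ 2.3462, so fraction remaining f = (1/2)^(61/26) ≈ 0.1967.
Each bolus raises the concentration by D/Vd = 447/52 ≈ 8.596 μg/mL.
Steady-state trough Cmin,ss = C₀·f/(1−f) ≈ 8.596 × 0.1967/0.8033 ≈ 2.105 μg/mL.
Trough 2.1 μg/mL vs MEC 1 μg/mL: adequate.

2.1 μg/mL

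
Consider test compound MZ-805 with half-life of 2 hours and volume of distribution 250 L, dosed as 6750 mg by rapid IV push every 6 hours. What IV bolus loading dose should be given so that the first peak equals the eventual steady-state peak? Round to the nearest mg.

7714 mg

f = (1/2)^(6/2) ≈ 0.125000; accumulation ratio R = 1/(1−f) ≈ 1.14286.
Loading dose to hit Cmax,ss on first dose: D_load = D_maint·R ≈ 6750 × 1.14286 ≈ 7714.31 mg.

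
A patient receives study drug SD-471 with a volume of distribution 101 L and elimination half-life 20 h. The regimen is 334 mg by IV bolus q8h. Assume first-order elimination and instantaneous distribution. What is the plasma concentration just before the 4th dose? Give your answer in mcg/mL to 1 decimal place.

f = (1/2)^(τ/t½) = (1/2)^(8/20) ≈ 0.7579.
C₀ = D/Vd = 334/101 ≈ 3.307 mcg/mL.
Before the 4th dose, 3 doses have been given. Superposition: Cmin = C₀·(f + f² + … + f^3).
≈ 3.307 × (0.7579 + 0.5744 + 0.4353) ≈ 3.307 × 1.7676 ≈ 5.845 mcg/mL.

5.8 mcg/mL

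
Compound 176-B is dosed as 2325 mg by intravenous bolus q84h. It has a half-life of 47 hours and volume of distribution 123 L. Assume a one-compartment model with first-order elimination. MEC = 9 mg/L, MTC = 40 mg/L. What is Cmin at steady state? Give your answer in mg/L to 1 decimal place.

7.7 mg/L

Over one 84-h interval, 84/47 ≈ 1.7872 half-lives elapse, leaving f ≈ 0.2897 of each dose.
Each bolus raises the concentration by D/Vd = 2325/123 ≈ 18.902 mg/L.
Steady-state trough Cmin,ss = C₀·f/(1−f) ≈ 18.902 × 0.2897/0.7103 ≈ 7.709 mg/L.
Trough 7.7 mg/L vs MEC 9 mg/L: subtherapeutic.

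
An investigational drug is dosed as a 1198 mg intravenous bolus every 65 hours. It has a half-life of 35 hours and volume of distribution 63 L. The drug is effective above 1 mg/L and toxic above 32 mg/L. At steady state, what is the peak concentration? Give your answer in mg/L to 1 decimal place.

Over one 65-h interval, 65/35 ≈ 1.8571 half-lives elapse, leaving f ≈ 0.2760 of each dose.
Accumulation ratio R = 1/(1 − f) ≈ 1/0.7240 ≈ 1.3812.
Each bolus raises the concentration by D/Vd = 1198/63 ≈ 19.016 mg/L.
Steady-state peak Cmax,ss = C₀·R ≈ 19.016 × 1.3812 ≈ 26.265 mg/L.
Peak 26.3 mg/L vs MTC 32 mg/L: below toxic threshold.

26.3 mg/L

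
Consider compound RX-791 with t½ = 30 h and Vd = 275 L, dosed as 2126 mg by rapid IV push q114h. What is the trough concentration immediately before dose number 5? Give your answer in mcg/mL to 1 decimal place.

0.6 mcg/mL

f = (1/2)^(τ/t½) = (1/2)^(114/30) ≈ 0.0718.
C₀ = D/Vd = 2126/275 ≈ 7.731 mcg/mL.
Before the 5th dose, 4 doses have been given. Superposition: Cmin = C₀·(f + f² + … + f^4).
≈ 7.731 × (0.0718 + 0.0052 + 0.0004 + 0.0000) ≈ 7.731 × 0.0774 ≈ 0.598 mcg/mL.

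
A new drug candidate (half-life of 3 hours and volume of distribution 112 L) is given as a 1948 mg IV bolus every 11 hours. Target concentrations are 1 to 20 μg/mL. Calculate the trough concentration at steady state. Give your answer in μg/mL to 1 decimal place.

1.5 μg/mL

τ/t½ = 11/3 ≈ 3.6667, so fraction remaining f = (1/2)^(11/3) ≈ 0.0787.
Single-dose peak C₀ = D/Vd = 1948/112 ≈ 17.393 μg/mL.
Steady-state trough Cmin,ss = C₀·f/(1−f) ≈ 17.393 × 0.0787/0.9213 ≈ 1.486 μg/mL.
Trough 1.5 μg/mL vs MEC 1 μg/mL: adequate.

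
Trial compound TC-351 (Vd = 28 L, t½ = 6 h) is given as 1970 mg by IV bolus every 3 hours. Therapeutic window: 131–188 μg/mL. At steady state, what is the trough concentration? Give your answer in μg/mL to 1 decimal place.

169.9 μg/mL

k = ln2/t½ = ln2/6 ≈ 0.115525 h⁻¹; fraction remaining f = e^(−kτ) = e^(−0.115525×3) ≈ 0.7071.
Each bolus raises the concentration by D/Vd = 1970/28 ≈ 70.357 μg/mL.
Steady-state trough Cmin,ss = C₀·f/(1−f) ≈ 70.357 × 0.7071/0.2929 ≈ 169.851 μg/mL.
Trough 169.9 μg/mL vs MEC 131 μg/mL: adequate.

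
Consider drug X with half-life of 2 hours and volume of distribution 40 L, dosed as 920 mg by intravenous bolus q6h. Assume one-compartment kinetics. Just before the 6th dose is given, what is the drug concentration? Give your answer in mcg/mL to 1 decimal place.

3.3 mcg/mL

f = (1/2)^(τ/t½) = (1/2)^(6/2) ≈ 0.1250.
C₀ = D/Vd = 920/40 ≈ 23.000 mcg/mL.
Before the 6th dose, 5 doses have been given. Superposition: Cmin = C₀·(f + f² + … + f^5).
≈ 23.000 × (0.1250 + 0.0156 + 0.0020 + 0.0002 + 0.0000) ≈ 23.000 × 0.1428 ≈ 3.284 mcg/mL.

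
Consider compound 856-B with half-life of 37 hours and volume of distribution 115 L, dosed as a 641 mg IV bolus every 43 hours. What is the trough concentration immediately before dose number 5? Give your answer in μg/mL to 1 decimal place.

4.3 μg/mL

f = (1/2)^(τ/t½) = (1/2)^(43/37) ≈ 0.4468.
C₀ = D/Vd = 641/115 ≈ 5.574 μg/mL.
Before the 5th dose, 4 doses have been given. Superposition: Cmin = C₀·(f + f² + … + f^4).
≈ 5.574 × (0.4468 + 0.1996 + 0.0892 + 0.0399) ≈ 5.574 × 0.7755 ≈ 4.323 μg/mL.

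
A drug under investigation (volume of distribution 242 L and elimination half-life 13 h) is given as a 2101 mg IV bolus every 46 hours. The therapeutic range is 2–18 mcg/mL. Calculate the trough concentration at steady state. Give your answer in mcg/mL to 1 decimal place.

0.8 mcg/mL

τ/t½ = 46/13 ≈ 3.5385, so fraction remaining f = (1/2)^(46/13) ≈ 0.0861.
Each bolus raises the concentration by D/Vd = 2101/242 ≈ 8.682 mcg/mL.
Steady-state trough Cmin,ss = C₀·f/(1−f) ≈ 8.682 × 0.0861/0.9139 ≈ 0.818 mcg/mL.
Trough 0.8 mcg/mL vs MEC 2 mcg/mL: subtherapeutic.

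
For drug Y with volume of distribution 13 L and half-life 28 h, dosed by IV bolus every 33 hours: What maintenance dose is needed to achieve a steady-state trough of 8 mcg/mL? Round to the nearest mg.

131 mg

τ/t½ = 33/28 ≈ 1.1786, so f = (1/2)^(33/28) ≈ 0.441789.
Cmin,ss = (D/Vd)·f/(1−f), so D = Cmin,ss·Vd·(1−f)/f.
D = 8 × 13 × (1−f)/f ≈ 8 × 13 × 1.26352 ≈ 131.41 mg.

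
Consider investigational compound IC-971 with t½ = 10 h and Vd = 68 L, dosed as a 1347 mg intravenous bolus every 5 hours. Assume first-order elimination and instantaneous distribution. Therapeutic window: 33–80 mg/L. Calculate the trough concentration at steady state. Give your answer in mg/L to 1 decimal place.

k = ln2/t½ = ln2/10 ≈ 0.069315 h⁻¹; fraction remaining f = e^(−kτ) = e^(−0.069315×5) ≈ 0.7071.
Single-dose peak C₀ = D/Vd = 1347/68 ≈ 19.809 mg/L.
Steady-state trough Cmin,ss = C₀·f/(1−f) ≈ 19.809 × 0.7071/0.2929 ≈ 47.822 mg/L.
Trough 47.8 mg/L vs MEC 33 mg/L: adequate.

47.8 mg/L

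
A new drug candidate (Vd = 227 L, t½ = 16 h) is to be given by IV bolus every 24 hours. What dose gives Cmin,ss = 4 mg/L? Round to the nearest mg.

τ/t½ = 24/16 ≈ 1.5, so f = (1/2)^(24/16) ≈ 0.353553.
Cmin,ss = (D/Vd)·f/(1−f), so D = Cmin,ss·Vd·(1−f)/f.
D = 4 × 227 × (1−f)/f ≈ 4 × 227 × 1.82843 ≈ 1660.21 mg.

1660 mg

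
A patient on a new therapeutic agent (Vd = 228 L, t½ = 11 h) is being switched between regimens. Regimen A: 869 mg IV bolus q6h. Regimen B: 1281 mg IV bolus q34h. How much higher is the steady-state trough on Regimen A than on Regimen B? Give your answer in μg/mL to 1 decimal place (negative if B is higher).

Regimen A: f = (1/2)^(6/11) ≈ 0.6852; Cmin,ss = (869/228)·f/(1−f) ≈ 8.296 μg/mL.
Regimen B: f = (1/2)^(34/11) ≈ 0.1174; Cmin,ss = (1281/228)·f/(1−f) ≈ 0.747 μg/mL.
Difference ≈ 8.296 − 0.747 ≈ 7.549 μg/mL.

7.5 μg/mL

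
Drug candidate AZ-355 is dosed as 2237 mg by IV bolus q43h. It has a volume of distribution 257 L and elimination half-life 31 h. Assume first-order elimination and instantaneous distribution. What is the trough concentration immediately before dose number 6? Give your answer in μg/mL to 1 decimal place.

f = (1/2)^(τ/t½) = (1/2)^(43/31) ≈ 0.3823.
C₀ = D/Vd = 2237/257 ≈ 8.704 μg/mL.
Before the 6th dose, 5 doses have been given. Superposition: Cmin = C₀·(f + f² + … + f^5).
≈ 8.704 × (0.3823 + 0.1462 + 0.0559 + 0.0214 + 0.0082) ≈ 8.704 × 0.6140 ≈ 5.344 μg/mL.

5.3 μg/mL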